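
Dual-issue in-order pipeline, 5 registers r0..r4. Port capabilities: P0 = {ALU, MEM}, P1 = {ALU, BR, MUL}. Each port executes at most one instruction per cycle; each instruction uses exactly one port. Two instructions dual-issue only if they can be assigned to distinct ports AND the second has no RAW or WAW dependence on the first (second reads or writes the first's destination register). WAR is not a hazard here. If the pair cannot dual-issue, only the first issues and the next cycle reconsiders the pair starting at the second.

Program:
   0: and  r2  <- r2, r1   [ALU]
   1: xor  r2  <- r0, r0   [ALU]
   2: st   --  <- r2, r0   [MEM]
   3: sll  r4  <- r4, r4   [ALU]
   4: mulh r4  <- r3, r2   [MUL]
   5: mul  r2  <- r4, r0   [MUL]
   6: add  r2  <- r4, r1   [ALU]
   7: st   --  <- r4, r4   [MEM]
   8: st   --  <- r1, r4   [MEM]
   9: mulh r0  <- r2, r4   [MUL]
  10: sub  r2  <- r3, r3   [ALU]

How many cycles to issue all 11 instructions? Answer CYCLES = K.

CYCLES = 8

[0] i0  and.ALU  -- WAW r2
[1] i1  xor.ALU  -- RAW r2
[2] i2/i3  st.MEM+sll.ALU  -- 2-wide
[3] i4  mulh.MUL  -- no-port MUL/MUL
[4] i5  mul.MUL  -- WAW r2
[5] i6/i7  add.ALU+st.MEM  -- 2-wide
[6] i8/i9  st.MEM+mulh.MUL  -- 2-wide
[7] i10  sub.ALU  -- tail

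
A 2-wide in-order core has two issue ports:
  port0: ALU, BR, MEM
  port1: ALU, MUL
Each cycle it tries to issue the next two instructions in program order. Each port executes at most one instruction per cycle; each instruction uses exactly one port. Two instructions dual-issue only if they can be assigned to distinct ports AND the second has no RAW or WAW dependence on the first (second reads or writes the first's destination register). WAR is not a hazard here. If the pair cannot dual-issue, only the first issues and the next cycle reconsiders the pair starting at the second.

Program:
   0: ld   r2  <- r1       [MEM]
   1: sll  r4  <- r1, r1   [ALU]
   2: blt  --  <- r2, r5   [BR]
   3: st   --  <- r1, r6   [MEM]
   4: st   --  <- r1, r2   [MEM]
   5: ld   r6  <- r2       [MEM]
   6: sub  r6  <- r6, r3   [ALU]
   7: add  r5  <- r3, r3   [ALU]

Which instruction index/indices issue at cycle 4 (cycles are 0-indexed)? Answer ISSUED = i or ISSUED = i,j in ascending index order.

t=0 i0,i1:ld.MEM;sll.ALU ; 2-wide
t=1 i2:blt.BR ; no-port BR/MEM
t=2 i3:st.MEM ; no-port MEM/MEM
t=3 i4:st.MEM ; no-port MEM/MEM
t=4 i5:ld.MEM ; RAW+WAW r6
t=5 i6,i7:sub.ALU;add.ALU ; 2-wide

ISSUED = 5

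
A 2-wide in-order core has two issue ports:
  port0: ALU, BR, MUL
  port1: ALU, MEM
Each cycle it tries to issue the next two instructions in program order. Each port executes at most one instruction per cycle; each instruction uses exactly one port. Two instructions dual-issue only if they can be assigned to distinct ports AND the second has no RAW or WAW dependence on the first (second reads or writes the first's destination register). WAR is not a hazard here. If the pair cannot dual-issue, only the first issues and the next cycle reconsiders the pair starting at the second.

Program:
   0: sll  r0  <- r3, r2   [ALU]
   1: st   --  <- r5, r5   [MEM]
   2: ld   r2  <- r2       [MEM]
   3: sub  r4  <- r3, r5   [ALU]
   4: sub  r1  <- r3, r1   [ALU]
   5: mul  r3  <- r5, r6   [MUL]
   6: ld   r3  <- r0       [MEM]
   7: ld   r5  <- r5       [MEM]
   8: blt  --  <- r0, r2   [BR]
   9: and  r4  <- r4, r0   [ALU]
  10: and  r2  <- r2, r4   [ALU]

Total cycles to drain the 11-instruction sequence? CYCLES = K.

#0 head=0: sll/st i0,i1 pair
#1 head=2: ld/sub i2,i3 pair
#2 head=4: sub/mul i4,i5 pair
#3 head=6: ld i6 no-port MEM/MEM
#4 head=7: ld/blt i7,i8 pair
#5 head=9: and i9 RAW r4
#6 head=10: and i10 tail

CYCLES = 7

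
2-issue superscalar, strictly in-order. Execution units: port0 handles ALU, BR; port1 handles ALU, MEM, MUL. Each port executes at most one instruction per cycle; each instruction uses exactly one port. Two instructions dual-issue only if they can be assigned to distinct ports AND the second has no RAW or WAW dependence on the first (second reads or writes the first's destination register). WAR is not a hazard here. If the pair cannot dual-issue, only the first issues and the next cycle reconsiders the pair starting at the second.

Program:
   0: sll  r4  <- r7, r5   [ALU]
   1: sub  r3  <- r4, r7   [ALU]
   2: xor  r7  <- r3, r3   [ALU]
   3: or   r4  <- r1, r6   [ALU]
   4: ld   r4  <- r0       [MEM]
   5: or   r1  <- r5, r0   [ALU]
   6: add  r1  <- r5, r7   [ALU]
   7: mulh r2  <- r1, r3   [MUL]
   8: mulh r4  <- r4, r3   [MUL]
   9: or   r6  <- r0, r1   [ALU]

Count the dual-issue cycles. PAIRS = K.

t=0 i0:sll.ALU ; RAW r4
t=1 i1:sub.ALU ; RAW r3
t=2 i2/i3:xor.ALU/or.ALU ; dual
t=3 i4/i5:ld.MEM/or.ALU ; dual
t=4 i6:add.ALU ; RAW r1
t=5 i7:mulh.MUL ; no-port MUL/MUL
t=6 i8/i9:mulh.MUL/or.ALU ; dual

PAIRS = 3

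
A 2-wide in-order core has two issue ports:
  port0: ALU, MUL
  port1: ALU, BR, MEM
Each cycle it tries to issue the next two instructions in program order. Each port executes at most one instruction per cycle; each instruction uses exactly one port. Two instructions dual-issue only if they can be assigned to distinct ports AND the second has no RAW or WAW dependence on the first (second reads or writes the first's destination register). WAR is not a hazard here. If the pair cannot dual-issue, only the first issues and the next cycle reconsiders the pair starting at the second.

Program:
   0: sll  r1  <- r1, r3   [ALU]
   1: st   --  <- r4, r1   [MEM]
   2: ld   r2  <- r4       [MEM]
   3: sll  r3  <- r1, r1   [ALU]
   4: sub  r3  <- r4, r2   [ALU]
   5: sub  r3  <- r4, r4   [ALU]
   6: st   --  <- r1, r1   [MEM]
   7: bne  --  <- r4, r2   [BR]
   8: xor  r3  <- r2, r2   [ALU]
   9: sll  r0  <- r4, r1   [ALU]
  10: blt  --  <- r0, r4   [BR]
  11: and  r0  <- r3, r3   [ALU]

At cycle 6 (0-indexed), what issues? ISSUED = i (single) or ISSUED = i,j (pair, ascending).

[0] i0  sll  -- RAW r1
[1] i1  st  -- no-port MEM/MEM
[2] i2,i3  ld;sll  -- 2-wide
[3] i4  sub  -- WAW r3
[4] i5,i6  sub;st  -- 2-wide
[5] i7,i8  bne;xor  -- 2-wide
[6] i9  sll  -- RAW r0
[7] i10,i11  blt;and  -- 2-wide

ISSUED = 9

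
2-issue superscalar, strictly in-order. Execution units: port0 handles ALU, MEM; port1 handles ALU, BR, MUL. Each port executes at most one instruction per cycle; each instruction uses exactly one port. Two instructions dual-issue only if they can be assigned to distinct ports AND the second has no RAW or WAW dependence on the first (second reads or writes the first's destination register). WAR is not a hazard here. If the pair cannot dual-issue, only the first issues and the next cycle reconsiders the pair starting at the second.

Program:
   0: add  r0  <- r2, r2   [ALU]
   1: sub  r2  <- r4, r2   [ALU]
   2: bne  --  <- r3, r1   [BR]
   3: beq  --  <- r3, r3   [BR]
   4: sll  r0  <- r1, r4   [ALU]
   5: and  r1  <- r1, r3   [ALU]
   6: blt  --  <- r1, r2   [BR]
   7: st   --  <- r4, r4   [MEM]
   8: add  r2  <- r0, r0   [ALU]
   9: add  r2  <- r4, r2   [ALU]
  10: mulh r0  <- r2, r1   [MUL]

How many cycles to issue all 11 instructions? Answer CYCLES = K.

#0 head=0: add+sub i0&i1 pair
#1 head=2: bne i2 no-port BR/BR
#2 head=3: beq+sll i3&i4 pair
#3 head=5: and i5 RAW r1
#4 head=6: blt+st i6&i7 pair
#5 head=8: add i8 RAW+WAW r2
#6 head=9: add i9 RAW r2
#7 head=10: mulh i10 tail

CYCLES = 8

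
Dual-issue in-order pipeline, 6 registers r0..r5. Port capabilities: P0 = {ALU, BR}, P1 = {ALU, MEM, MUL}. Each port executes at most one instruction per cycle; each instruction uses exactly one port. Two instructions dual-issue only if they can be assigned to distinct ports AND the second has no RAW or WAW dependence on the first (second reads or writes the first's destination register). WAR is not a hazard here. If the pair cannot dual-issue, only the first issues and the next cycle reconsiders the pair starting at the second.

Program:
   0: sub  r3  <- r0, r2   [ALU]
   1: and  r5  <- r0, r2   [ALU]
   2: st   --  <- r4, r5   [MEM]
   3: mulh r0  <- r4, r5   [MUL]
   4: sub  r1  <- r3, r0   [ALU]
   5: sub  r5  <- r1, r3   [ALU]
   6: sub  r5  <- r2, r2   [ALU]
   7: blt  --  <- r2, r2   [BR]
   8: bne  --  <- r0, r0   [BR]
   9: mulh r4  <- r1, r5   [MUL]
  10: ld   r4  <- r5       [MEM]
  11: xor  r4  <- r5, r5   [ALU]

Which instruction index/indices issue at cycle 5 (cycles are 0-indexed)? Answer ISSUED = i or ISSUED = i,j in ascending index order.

#0 head=0: sub;and i0,i1 dual
#1 head=2: st i2 no-port MEM/MUL
#2 head=3: mulh i3 RAW r0
#3 head=4: sub i4 RAW r1
#4 head=5: sub i5 WAW r5
#5 head=6: sub;blt i6,i7 dual
#6 head=8: bne;mulh i8,i9 dual
#7 head=10: ld i10 WAW r4
#8 head=11: xor i11 tail

ISSUED = 6,7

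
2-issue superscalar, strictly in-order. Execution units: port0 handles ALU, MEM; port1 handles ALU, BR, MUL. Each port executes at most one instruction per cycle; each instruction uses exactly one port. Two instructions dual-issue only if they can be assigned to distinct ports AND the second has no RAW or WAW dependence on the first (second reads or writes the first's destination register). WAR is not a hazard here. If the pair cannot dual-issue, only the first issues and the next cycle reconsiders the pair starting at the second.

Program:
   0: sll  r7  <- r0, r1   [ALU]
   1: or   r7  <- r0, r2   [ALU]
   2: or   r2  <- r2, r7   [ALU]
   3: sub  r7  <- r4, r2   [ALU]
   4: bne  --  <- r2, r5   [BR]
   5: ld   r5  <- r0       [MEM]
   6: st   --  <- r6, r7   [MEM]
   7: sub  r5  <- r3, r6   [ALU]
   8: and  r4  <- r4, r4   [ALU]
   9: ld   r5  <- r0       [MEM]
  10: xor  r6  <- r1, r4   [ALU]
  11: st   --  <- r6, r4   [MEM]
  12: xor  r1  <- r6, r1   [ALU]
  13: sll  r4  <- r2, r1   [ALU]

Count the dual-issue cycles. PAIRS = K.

0. sll.ALU @i0  | WAW r7
1. or.ALU @i1  | RAW r7
2. or.ALU @i2  | RAW r2
3. sub.ALU/bne.BR @i3&i4  | pair
4. ld.MEM @i5  | no-port MEM/MEM
5. st.MEM/sub.ALU @i6&i7  | pair
6. and.ALU/ld.MEM @i8&i9  | pair
7. xor.ALU @i10  | RAW r6
8. st.MEM/xor.ALU @i11&i12  | pair
9. sll.ALU @i13  | tail

PAIRS = 4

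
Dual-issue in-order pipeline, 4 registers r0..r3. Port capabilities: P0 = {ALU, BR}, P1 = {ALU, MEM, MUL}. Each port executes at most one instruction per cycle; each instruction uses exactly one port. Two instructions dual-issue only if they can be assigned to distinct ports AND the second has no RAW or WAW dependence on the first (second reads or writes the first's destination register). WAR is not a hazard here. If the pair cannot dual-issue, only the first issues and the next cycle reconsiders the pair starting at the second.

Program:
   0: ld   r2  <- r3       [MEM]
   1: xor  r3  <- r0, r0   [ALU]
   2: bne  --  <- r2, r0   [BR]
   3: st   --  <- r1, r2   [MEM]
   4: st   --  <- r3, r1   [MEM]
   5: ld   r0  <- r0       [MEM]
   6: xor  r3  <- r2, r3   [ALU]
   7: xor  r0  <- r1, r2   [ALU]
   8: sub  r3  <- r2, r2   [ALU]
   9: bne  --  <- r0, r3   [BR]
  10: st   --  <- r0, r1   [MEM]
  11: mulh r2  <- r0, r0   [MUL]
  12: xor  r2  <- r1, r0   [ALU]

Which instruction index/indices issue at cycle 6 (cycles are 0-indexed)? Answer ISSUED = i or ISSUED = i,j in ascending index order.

t=0 i0&i1:ld+xor ; 2-wide
t=1 i2&i3:bne+st ; 2-wide
t=2 i4:st ; no-port MEM/MEM
t=3 i5&i6:ld+xor ; 2-wide
t=4 i7&i8:xor+sub ; 2-wide
t=5 i9&i10:bne+st ; 2-wide
t=6 i11:mulh ; WAW r2
t=7 i12:xor ; tail

ISSUED = 11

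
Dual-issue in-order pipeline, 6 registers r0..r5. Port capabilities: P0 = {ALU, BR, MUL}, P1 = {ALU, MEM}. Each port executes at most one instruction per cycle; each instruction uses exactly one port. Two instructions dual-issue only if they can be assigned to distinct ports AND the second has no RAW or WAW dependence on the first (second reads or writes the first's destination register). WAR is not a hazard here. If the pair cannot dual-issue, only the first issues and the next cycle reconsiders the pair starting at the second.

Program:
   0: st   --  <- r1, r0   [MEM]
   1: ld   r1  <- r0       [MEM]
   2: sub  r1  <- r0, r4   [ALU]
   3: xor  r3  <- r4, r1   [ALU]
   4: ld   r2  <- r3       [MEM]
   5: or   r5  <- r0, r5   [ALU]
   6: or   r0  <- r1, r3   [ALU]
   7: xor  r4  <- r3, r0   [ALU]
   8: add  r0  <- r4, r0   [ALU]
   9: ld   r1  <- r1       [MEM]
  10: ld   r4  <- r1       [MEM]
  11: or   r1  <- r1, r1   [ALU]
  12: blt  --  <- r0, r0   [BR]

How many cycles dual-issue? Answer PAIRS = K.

c0: i0 st  no-port MEM/MEM
c1: i1 ld  WAW r1
c2: i2 sub  RAW r1
c3: i3 xor  RAW r3
c4: i4/i5 ld or  dual
c5: i6 or  RAW r0
c6: i7 xor  RAW r4
c7: i8/i9 add ld  dual
c8: i10/i11 ld or  dual
c9: i12 blt  tail

PAIRS = 3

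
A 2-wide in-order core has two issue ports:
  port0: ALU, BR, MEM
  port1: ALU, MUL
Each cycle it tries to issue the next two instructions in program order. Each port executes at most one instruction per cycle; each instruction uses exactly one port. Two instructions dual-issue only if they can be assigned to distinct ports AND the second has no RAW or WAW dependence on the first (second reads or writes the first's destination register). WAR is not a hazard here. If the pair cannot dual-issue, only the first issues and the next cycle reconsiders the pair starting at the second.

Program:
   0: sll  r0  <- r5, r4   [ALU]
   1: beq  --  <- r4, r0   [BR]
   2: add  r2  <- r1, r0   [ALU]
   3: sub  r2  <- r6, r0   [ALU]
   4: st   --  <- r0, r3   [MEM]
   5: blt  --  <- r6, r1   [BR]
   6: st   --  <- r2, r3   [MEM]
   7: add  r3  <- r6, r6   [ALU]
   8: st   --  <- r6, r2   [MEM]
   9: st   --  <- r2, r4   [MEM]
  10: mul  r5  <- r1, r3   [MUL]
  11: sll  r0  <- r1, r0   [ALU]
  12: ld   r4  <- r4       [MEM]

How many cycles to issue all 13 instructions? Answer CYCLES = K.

t=0 i0:sll.ALU ; RAW r0
t=1 i1&i2:beq.BR add.ALU ; 2-wide
t=2 i3&i4:sub.ALU st.MEM ; 2-wide
t=3 i5:blt.BR ; no-port BR/MEM
t=4 i6&i7:st.MEM add.ALU ; 2-wide
t=5 i8:st.MEM ; no-port MEM/MEM
t=6 i9&i10:st.MEM mul.MUL ; 2-wide
t=7 i11&i12:sll.ALU ld.MEM ; 2-wide

CYCLES = 8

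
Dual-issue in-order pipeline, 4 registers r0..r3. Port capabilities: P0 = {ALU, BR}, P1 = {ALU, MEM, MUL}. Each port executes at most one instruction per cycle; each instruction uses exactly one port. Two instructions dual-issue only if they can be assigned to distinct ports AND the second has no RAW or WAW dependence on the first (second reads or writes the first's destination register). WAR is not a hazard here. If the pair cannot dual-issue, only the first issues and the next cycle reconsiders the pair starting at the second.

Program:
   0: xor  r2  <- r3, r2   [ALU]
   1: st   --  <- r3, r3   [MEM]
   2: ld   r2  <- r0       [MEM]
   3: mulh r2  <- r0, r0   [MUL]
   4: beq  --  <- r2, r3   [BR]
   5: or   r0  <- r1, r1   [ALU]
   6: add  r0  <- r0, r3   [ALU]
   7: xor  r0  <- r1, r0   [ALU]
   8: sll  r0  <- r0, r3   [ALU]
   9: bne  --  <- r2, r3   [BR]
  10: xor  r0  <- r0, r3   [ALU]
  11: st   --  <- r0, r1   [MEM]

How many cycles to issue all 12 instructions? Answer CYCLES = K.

0. xor st @i0+i1  | pair
1. ld @i2  | no-port MEM/MUL
2. mulh @i3  | RAW r2
3. beq or @i4+i5  | pair
4. add @i6  | RAW+WAW r0
5. xor @i7  | RAW+WAW r0
6. sll bne @i8+i9  | pair
7. xor @i10  | RAW r0
8. st @i11  | tail

CYCLES = 9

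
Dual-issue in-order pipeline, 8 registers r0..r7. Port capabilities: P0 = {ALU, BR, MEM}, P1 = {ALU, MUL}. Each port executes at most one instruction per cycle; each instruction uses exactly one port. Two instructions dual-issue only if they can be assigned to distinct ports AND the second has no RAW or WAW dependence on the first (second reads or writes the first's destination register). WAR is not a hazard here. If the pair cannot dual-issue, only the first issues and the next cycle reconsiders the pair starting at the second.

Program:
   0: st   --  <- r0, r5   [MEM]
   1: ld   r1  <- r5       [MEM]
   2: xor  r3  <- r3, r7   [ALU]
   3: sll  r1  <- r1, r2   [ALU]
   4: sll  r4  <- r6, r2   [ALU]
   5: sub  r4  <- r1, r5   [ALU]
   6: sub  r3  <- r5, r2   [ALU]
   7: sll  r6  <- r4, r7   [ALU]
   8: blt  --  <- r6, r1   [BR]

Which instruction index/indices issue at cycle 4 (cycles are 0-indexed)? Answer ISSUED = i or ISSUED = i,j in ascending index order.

ISSUED = 7

#0 head=0: st i0 no-port MEM/MEM
#1 head=1: ld+xor i1&i2 2-wide
#2 head=3: sll+sll i3&i4 2-wide
#3 head=5: sub+sub i5&i6 2-wide
#4 head=7: sll i7 RAW r6
#5 head=8: blt i8 tail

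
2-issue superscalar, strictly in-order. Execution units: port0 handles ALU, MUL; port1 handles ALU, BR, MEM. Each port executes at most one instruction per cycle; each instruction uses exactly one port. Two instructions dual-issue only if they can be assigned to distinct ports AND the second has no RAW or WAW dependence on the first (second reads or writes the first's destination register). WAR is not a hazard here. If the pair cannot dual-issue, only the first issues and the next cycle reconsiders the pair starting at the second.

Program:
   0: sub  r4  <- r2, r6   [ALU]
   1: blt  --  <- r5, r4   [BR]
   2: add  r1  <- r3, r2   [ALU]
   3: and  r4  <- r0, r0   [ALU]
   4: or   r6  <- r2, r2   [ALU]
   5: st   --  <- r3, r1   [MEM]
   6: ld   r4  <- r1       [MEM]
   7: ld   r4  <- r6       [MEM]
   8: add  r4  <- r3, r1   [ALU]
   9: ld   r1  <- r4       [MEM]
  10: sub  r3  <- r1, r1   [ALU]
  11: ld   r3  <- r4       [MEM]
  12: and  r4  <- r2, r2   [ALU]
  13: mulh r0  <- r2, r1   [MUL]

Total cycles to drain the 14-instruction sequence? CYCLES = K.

c0: i0 sub.ALU  RAW r4
c1: i1/i2 blt.BR;add.ALU  2-wide
c2: i3/i4 and.ALU;or.ALU  2-wide
c3: i5 st.MEM  no-port MEM/MEM
c4: i6 ld.MEM  no-port MEM/MEM
c5: i7 ld.MEM  WAW r4
c6: i8 add.ALU  RAW r4
c7: i9 ld.MEM  RAW r1
c8: i10 sub.ALU  WAW r3
c9: i11/i12 ld.MEM;and.ALU  2-wide
c10: i13 mulh.MUL  tail

CYCLES = 11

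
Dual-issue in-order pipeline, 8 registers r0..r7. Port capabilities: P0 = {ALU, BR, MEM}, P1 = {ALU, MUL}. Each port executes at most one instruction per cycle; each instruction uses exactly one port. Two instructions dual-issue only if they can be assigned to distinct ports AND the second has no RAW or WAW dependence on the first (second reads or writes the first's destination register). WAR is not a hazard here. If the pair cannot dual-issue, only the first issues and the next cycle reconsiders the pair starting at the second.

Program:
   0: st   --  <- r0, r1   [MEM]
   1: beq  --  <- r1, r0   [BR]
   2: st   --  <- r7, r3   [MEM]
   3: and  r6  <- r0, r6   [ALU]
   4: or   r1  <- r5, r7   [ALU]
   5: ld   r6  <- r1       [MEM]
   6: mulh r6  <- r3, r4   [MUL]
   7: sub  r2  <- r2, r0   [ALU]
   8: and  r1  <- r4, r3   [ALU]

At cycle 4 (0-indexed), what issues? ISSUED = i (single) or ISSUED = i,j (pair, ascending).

#0 head=0: st i0 no-port MEM/BR
#1 head=1: beq i1 no-port BR/MEM
#2 head=2: st/and i2/i3 dual
#3 head=4: or i4 RAW r1
#4 head=5: ld i5 WAW r6
#5 head=6: mulh/sub i6/i7 dual
#6 head=8: and i8 tail

ISSUED = 5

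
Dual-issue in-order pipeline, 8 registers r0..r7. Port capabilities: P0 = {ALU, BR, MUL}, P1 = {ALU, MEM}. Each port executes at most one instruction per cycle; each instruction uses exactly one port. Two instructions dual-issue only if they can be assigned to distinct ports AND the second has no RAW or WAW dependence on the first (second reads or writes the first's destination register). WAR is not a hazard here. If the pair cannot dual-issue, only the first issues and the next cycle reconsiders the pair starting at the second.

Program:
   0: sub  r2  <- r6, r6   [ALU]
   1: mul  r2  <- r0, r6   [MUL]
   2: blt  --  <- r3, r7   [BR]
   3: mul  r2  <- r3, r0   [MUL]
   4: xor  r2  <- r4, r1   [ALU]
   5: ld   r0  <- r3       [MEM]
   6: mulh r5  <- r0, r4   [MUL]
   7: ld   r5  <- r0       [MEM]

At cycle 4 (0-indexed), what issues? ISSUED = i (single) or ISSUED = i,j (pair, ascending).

c0: i0 sub.ALU  WAW r2
c1: i1 mul.MUL  no-port MUL/BR
c2: i2 blt.BR  no-port BR/MUL
c3: i3 mul.MUL  WAW r2
c4: i4/i5 xor.ALU;ld.MEM  2-wide
c5: i6 mulh.MUL  WAW r5
c6: i7 ld.MEM  tail

ISSUED = 4,5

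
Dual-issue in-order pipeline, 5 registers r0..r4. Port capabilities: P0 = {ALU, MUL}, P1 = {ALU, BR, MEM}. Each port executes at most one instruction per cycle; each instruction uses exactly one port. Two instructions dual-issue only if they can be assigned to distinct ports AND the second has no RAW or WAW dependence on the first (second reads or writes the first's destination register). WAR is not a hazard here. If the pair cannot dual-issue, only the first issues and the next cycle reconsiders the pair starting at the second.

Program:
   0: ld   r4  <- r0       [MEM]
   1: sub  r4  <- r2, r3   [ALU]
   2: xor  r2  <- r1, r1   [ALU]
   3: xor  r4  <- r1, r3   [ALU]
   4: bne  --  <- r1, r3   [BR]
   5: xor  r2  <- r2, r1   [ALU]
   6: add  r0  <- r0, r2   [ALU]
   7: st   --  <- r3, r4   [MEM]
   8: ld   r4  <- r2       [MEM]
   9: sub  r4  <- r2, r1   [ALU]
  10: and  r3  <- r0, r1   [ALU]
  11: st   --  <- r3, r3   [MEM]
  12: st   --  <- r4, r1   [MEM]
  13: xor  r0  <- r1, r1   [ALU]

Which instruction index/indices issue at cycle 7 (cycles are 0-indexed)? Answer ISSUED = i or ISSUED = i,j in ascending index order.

ISSUED = 11

0. ld @i0  | WAW r4
1. sub/xor @i1&i2  | pair
2. xor/bne @i3&i4  | pair
3. xor @i5  | RAW r2
4. add/st @i6&i7  | pair
5. ld @i8  | WAW r4
6. sub/and @i9&i10  | pair
7. st @i11  | no-port MEM/MEM
8. st/xor @i12&i13  | pair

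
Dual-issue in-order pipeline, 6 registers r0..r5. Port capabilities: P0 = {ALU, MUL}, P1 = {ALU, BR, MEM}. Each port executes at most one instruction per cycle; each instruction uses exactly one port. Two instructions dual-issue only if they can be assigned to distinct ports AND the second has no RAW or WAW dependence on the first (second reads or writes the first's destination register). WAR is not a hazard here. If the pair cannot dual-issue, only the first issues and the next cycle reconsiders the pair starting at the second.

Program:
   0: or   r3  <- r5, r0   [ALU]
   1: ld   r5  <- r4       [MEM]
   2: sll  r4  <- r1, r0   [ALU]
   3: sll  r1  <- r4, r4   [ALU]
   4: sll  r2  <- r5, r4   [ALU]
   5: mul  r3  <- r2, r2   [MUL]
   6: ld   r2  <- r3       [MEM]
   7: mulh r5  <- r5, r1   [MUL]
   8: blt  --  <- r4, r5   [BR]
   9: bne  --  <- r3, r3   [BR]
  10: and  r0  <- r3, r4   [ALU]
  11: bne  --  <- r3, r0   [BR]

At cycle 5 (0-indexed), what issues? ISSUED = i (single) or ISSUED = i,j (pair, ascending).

ISSUED = 8

c0: i0,i1 or.ALU ld.MEM  2-wide
c1: i2 sll.ALU  RAW r4
c2: i3,i4 sll.ALU sll.ALU  2-wide
c3: i5 mul.MUL  RAW r3
c4: i6,i7 ld.MEM mulh.MUL  2-wide
c5: i8 blt.BR  no-port BR/BR
c6: i9,i10 bne.BR and.ALU  2-wide
c7: i11 bne.BR  tail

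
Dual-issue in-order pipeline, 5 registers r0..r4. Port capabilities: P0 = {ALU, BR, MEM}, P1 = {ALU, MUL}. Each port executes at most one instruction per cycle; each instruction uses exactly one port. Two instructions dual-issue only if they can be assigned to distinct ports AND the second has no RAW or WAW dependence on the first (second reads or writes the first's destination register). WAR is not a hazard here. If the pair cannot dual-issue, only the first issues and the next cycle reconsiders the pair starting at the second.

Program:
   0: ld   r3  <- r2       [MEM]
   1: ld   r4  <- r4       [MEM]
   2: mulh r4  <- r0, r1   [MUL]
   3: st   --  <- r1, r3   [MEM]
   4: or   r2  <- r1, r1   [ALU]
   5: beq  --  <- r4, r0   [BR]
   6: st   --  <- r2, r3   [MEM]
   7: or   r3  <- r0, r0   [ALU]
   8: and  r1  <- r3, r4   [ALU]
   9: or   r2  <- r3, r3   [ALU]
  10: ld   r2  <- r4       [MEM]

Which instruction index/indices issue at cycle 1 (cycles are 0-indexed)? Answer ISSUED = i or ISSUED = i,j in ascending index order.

ISSUED = 1

t=0 i0:ld ; no-port MEM/MEM
t=1 i1:ld ; WAW r4
t=2 i2+i3:mulh;st ; pair
t=3 i4+i5:or;beq ; pair
t=4 i6+i7:st;or ; pair
t=5 i8+i9:and;or ; pair
t=6 i10:ld ; tail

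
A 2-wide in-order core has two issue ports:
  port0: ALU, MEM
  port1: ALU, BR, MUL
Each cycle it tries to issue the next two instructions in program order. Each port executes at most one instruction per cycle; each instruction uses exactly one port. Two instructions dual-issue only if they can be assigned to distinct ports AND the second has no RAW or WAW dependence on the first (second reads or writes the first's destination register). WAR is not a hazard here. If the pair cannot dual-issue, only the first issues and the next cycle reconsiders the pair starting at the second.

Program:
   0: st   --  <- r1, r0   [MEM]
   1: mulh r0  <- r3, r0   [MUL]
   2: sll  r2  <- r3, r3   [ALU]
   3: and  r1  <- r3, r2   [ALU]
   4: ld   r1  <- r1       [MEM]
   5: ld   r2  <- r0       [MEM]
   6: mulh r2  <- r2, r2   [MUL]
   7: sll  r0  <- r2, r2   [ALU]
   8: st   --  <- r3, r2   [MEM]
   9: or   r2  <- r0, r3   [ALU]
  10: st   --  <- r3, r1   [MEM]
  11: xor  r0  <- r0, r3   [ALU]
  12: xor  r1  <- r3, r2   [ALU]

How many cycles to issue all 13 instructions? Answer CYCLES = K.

t=0 i0,i1:st.MEM/mulh.MUL ; pair
t=1 i2:sll.ALU ; RAW r2
t=2 i3:and.ALU ; RAW+WAW r1
t=3 i4:ld.MEM ; no-port MEM/MEM
t=4 i5:ld.MEM ; RAW+WAW r2
t=5 i6:mulh.MUL ; RAW r2
t=6 i7,i8:sll.ALU/st.MEM ; pair
t=7 i9,i10:or.ALU/st.MEM ; pair
t=8 i11,i12:xor.ALU/xor.ALU ; pair

CYCLES = 9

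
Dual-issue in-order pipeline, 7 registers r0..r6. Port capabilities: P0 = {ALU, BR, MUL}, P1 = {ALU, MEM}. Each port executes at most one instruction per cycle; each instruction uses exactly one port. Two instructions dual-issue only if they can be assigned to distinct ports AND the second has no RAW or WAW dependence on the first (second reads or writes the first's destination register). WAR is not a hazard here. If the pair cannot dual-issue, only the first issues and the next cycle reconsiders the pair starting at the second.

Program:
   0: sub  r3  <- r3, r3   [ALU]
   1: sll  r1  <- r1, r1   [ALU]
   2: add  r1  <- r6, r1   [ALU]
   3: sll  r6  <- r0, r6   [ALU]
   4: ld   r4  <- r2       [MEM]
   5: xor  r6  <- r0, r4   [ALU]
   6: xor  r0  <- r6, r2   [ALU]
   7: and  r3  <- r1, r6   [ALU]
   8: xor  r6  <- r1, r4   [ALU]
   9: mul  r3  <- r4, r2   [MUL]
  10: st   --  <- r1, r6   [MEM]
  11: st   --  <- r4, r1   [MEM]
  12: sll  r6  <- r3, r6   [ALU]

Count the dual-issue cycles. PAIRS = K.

[0] i0,i1  sub sll  -- 2-wide
[1] i2,i3  add sll  -- 2-wide
[2] i4  ld  -- RAW r4
[3] i5  xor  -- RAW r6
[4] i6,i7  xor and  -- 2-wide
[5] i8,i9  xor mul  -- 2-wide
[6] i10  st  -- no-port MEM/MEM
[7] i11,i12  st sll  -- 2-wide

PAIRS = 5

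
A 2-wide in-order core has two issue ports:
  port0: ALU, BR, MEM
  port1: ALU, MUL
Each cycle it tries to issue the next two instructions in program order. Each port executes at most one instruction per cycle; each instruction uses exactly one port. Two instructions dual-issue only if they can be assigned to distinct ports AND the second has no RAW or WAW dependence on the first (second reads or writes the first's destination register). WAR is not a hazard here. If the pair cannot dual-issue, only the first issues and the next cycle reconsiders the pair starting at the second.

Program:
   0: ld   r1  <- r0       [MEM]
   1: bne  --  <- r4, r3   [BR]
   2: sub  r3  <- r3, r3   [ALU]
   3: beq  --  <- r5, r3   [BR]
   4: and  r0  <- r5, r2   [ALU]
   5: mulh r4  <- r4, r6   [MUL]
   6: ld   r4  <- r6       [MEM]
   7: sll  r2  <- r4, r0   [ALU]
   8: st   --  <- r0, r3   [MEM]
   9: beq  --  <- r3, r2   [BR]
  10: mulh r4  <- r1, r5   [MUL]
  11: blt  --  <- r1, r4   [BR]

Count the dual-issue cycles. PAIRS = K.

0. ld @i0  | no-port MEM/BR
1. bne sub @i1,i2  | dual
2. beq and @i3,i4  | dual
3. mulh @i5  | WAW r4
4. ld @i6  | RAW r4
5. sll st @i7,i8  | dual
6. beq mulh @i9,i10  | dual
7. blt @i11  | tail

PAIRS = 4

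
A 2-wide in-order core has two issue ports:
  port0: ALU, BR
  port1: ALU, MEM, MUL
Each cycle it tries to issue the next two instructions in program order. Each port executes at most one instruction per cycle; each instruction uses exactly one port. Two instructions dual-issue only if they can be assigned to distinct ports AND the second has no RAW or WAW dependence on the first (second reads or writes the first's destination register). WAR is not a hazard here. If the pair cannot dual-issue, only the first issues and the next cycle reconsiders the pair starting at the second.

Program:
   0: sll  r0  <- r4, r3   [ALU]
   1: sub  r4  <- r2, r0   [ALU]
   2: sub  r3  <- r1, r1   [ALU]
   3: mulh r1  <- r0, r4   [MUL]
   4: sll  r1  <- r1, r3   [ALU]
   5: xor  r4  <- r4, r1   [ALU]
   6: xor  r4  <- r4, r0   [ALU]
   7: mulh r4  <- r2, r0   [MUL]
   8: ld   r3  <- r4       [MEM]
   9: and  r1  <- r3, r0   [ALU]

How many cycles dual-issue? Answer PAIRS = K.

  cy0 -> i0 (sll.ALU) RAW r0
  cy1 -> i1+i2 (sub.ALU+sub.ALU) 2-wide
  cy2 -> i3 (mulh.MUL) RAW+WAW r1
  cy3 -> i4 (sll.ALU) RAW r1
  cy4 -> i5 (xor.ALU) RAW+WAW r4
  cy5 -> i6 (xor.ALU) WAW r4
  cy6 -> i7 (mulh.MUL) no-port MUL/MEM
  cy7 -> i8 (ld.MEM) RAW r3
  cy8 -> i9 (and.ALU) tail

PAIRS = 1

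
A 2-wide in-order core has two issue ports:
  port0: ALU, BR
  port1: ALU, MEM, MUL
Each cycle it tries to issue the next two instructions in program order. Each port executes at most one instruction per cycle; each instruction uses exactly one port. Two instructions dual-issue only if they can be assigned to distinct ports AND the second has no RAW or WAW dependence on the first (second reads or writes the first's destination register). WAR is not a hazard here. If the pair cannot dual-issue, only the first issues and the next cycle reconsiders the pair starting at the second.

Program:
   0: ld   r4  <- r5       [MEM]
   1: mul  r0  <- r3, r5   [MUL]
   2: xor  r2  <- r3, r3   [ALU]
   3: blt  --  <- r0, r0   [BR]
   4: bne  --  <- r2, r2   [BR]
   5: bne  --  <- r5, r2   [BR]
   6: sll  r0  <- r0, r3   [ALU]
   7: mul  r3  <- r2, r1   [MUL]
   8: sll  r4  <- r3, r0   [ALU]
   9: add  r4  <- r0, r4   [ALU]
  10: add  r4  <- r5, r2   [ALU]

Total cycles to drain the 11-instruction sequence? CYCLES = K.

CYCLES = 9

  cy0 -> i0 (ld) no-port MEM/MUL
  cy1 -> i1,i2 (mul;xor) dual
  cy2 -> i3 (blt) no-port BR/BR
  cy3 -> i4 (bne) no-port BR/BR
  cy4 -> i5,i6 (bne;sll) dual
  cy5 -> i7 (mul) RAW r3
  cy6 -> i8 (sll) RAW+WAW r4
  cy7 -> i9 (add) WAW r4
  cy8 -> i10 (add) tail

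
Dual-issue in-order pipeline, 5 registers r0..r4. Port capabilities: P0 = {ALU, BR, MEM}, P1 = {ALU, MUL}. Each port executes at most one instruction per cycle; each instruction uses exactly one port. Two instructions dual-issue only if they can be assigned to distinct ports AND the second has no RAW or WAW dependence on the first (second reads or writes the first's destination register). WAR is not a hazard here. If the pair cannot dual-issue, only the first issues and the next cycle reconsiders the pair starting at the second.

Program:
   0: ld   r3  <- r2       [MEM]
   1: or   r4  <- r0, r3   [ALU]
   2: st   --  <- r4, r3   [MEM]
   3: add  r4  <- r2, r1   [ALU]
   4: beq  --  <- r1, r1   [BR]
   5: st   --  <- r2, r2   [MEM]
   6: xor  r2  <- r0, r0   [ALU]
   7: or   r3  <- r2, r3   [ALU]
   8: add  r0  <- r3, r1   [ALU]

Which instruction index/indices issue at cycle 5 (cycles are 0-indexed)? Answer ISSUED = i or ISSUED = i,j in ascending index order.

0. ld.MEM @i0  | RAW r3
1. or.ALU @i1  | RAW r4
2. st.MEM+add.ALU @i2+i3  | 2-wide
3. beq.BR @i4  | no-port BR/MEM
4. st.MEM+xor.ALU @i5+i6  | 2-wide
5. or.ALU @i7  | RAW r3
6. add.ALU @i8  | tail

ISSUED = 7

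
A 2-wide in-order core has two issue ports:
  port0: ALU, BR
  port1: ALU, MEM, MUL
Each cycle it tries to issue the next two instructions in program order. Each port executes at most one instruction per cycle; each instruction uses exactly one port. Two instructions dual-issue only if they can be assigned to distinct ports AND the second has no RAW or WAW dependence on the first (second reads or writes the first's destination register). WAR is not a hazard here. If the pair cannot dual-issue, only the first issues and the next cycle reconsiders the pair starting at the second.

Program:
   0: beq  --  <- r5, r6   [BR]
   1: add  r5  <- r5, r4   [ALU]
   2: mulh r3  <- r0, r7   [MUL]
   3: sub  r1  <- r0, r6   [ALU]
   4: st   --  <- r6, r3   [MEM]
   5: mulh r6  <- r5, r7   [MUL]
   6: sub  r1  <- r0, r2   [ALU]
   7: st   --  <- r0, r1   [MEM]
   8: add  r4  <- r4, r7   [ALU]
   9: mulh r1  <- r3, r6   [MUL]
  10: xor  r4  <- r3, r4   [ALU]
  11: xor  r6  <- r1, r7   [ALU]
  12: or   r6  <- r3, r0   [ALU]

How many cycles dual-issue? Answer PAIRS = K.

PAIRS = 5

#0 head=0: beq;add i0,i1 pair
#1 head=2: mulh;sub i2,i3 pair
#2 head=4: st i4 no-port MEM/MUL
#3 head=5: mulh;sub i5,i6 pair
#4 head=7: st;add i7,i8 pair
#5 head=9: mulh;xor i9,i10 pair
#6 head=11: xor i11 WAW r6
#7 head=12: or i12 tail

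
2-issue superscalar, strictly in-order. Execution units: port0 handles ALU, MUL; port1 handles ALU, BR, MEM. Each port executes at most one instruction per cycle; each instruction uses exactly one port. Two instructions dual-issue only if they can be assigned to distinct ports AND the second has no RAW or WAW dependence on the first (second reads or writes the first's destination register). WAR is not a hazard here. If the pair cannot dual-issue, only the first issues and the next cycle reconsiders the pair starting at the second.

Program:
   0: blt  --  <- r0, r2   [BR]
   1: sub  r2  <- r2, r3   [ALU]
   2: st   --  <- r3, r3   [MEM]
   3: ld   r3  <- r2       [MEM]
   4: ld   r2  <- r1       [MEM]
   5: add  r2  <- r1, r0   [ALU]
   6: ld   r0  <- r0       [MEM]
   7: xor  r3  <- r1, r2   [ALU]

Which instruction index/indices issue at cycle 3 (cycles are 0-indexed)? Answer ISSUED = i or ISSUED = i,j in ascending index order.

  cy0 -> i0+i1 (blt sub) 2-wide
  cy1 -> i2 (st) no-port MEM/MEM
  cy2 -> i3 (ld) no-port MEM/MEM
  cy3 -> i4 (ld) WAW r2
  cy4 -> i5+i6 (add ld) 2-wide
  cy5 -> i7 (xor) tail

ISSUED = 4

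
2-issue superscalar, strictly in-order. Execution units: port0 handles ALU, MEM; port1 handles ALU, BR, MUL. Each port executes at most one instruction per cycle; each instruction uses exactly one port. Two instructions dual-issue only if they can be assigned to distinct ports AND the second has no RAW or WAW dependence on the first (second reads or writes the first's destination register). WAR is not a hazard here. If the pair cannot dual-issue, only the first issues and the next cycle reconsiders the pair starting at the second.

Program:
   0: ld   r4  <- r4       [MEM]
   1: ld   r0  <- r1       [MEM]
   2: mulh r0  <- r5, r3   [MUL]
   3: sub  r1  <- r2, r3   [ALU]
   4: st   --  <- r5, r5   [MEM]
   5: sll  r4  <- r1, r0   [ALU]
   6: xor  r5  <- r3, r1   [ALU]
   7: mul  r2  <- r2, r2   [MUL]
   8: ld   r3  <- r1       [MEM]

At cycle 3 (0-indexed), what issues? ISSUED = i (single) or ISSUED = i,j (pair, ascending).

t=0 i0:ld ; no-port MEM/MEM
t=1 i1:ld ; WAW r0
t=2 i2,i3:mulh sub ; pair
t=3 i4,i5:st sll ; pair
t=4 i6,i7:xor mul ; pair
t=5 i8:ld ; tail

ISSUED = 4,5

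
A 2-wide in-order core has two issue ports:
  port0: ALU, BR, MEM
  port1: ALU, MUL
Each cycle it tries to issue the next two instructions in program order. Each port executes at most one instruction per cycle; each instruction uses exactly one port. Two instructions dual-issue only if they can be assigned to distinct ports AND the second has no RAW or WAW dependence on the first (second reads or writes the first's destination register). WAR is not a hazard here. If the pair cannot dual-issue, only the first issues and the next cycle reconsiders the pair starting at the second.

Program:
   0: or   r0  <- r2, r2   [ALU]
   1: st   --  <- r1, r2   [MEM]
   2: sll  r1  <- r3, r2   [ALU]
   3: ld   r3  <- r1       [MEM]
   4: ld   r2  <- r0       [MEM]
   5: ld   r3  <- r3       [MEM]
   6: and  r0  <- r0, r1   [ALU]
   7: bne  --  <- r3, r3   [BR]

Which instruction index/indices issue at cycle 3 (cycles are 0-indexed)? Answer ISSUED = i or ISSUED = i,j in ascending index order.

c0: i0+i1 or.ALU;st.MEM  2-wide
c1: i2 sll.ALU  RAW r1
c2: i3 ld.MEM  no-port MEM/MEM
c3: i4 ld.MEM  no-port MEM/MEM
c4: i5+i6 ld.MEM;and.ALU  2-wide
c5: i7 bne.BR  tail

ISSUED = 4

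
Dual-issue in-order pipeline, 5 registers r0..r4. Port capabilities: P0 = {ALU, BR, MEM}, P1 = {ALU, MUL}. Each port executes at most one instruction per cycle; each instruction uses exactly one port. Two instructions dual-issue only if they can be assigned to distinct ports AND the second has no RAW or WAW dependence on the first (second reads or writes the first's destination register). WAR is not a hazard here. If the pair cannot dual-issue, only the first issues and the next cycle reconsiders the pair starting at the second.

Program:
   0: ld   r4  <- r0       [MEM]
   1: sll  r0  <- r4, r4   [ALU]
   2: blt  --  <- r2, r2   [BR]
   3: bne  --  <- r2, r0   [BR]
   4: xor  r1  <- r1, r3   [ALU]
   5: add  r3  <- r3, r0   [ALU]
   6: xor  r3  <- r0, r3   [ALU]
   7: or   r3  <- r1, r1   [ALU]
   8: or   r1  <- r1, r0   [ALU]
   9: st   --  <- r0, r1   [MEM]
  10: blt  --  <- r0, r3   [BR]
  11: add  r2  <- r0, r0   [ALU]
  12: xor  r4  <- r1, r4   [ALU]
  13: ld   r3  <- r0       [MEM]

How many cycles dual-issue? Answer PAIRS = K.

PAIRS = 5

#0 head=0: ld.MEM i0 RAW r4
#1 head=1: sll.ALU;blt.BR i1&i2 2-wide
#2 head=3: bne.BR;xor.ALU i3&i4 2-wide
#3 head=5: add.ALU i5 RAW+WAW r3
#4 head=6: xor.ALU i6 WAW r3
#5 head=7: or.ALU;or.ALU i7&i8 2-wide
#6 head=9: st.MEM i9 no-port MEM/BR
#7 head=10: blt.BR;add.ALU i10&i11 2-wide
#8 head=12: xor.ALU;ld.MEM i12&i13 2-wide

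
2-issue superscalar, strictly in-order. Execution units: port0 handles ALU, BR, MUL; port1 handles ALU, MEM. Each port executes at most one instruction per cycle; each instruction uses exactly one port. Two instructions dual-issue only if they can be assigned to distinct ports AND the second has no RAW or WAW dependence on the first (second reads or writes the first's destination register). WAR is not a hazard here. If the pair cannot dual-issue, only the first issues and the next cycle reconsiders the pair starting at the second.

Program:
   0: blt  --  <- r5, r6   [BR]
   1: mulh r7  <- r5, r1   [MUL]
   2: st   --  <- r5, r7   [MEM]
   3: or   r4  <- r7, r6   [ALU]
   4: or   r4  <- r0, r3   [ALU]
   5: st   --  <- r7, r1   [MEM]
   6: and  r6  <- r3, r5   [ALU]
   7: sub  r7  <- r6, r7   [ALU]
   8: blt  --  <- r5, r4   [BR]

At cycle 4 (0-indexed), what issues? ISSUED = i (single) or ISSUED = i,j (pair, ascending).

  cy0 -> i0 (blt) no-port BR/MUL
  cy1 -> i1 (mulh) RAW r7
  cy2 -> i2+i3 (st/or) 2-wide
  cy3 -> i4+i5 (or/st) 2-wide
  cy4 -> i6 (and) RAW r6
  cy5 -> i7+i8 (sub/blt) 2-wide

ISSUED = 6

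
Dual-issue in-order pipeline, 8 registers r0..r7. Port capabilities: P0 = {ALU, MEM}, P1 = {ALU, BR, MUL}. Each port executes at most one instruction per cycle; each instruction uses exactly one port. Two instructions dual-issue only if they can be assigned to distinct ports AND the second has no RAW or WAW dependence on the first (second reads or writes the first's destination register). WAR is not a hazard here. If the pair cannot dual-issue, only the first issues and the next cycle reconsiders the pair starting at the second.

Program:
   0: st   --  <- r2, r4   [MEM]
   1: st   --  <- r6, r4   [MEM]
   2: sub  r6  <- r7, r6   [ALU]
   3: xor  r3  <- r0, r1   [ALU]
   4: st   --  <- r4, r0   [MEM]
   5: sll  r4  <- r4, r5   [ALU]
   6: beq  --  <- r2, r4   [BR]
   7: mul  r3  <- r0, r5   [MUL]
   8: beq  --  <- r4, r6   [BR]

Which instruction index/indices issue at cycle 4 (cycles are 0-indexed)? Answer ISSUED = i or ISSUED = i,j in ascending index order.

ISSUED = 6

0. st.MEM @i0  | no-port MEM/MEM
1. st.MEM/sub.ALU @i1/i2  | 2-wide
2. xor.ALU/st.MEM @i3/i4  | 2-wide
3. sll.ALU @i5  | RAW r4
4. beq.BR @i6  | no-port BR/MUL
5. mul.MUL @i7  | no-port MUL/BR
6. beq.BR @i8  | tail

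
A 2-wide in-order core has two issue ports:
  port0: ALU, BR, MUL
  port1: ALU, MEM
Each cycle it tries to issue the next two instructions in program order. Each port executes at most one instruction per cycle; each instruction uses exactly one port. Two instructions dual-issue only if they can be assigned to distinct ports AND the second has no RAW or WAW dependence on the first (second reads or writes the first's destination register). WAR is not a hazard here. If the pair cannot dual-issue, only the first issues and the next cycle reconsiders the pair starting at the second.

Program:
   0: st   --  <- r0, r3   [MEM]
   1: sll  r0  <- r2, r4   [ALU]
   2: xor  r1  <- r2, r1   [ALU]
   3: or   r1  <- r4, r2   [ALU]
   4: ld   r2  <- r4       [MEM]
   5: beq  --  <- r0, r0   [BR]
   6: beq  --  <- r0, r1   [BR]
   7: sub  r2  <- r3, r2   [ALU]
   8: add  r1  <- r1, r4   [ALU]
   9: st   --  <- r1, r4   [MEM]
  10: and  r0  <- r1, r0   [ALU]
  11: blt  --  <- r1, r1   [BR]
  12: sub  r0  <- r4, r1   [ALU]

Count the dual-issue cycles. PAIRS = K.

PAIRS = 5

[0] i0&i1  st.MEM/sll.ALU  -- pair
[1] i2  xor.ALU  -- WAW r1
[2] i3&i4  or.ALU/ld.MEM  -- pair
[3] i5  beq.BR  -- no-port BR/BR
[4] i6&i7  beq.BR/sub.ALU  -- pair
[5] i8  add.ALU  -- RAW r1
[6] i9&i10  st.MEM/and.ALU  -- pair
[7] i11&i12  blt.BR/sub.ALU  -- pair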